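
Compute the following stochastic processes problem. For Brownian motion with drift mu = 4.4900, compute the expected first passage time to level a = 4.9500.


Expected first passage time = a/mu
= 4.9500/4.4900
= 1.1024

1.1024


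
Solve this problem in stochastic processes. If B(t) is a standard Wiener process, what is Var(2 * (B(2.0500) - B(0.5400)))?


Var(alpha*(B(t)-B(s))) = alpha^2 * (t-s)
= 2^2 * (2.0500 - 0.5400)
= 4 * 1.5100
= 6.0400

6.0400


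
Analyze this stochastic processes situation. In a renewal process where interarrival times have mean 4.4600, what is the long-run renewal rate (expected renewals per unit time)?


Long-run renewal rate = 1/E(X)
= 1/4.4600
= 0.2242

0.2242


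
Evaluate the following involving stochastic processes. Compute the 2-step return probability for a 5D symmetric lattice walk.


P(return in 2 steps) = P(reverse first step) = 1/(2d)
= 1/10
= 0.1000

0.1000


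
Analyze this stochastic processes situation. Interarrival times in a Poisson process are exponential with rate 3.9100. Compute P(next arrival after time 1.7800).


P(X > t) = exp(-lambda * t)
= exp(-3.9100 * 1.7800)
= exp(-6.9598) = 9.4929e-04

9.4929e-04


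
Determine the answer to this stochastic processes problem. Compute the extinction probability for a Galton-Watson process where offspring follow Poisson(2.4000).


Since mu = 2.4000 > 1, extinction prob q < 1.
Solve s = exp(mu*(s-1)) iteratively.
q = 0.1214

0.1214


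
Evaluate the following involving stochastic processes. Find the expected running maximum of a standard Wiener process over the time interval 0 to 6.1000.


E(max B(s)) = sqrt(2t/pi)
= sqrt(2*6.1000/pi)
= sqrt(3.8834)
= 1.9706

1.9706


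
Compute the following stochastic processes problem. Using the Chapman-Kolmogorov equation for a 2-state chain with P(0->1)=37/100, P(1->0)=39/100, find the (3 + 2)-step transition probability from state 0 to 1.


P^5 = P^3 * P^2
Computing via matrix multiplication of the transition matrix.
Entry (0,1) of P^5 = 0.4865

0.4865


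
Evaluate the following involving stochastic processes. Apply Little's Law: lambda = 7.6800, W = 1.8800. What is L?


Little's Law: L = lambda * W
= 7.6800 * 1.8800
= 14.4384

14.4384


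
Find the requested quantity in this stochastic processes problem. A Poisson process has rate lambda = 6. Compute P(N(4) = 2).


P(N(t)=k) = (lambda*t)^k * exp(-lambda*t) / k!
lambda*t = 24
= 24^2 * exp(-24) / 2!
= 576 * 3.7751e-11 / 2
= 1.0872e-08

1.0872e-08


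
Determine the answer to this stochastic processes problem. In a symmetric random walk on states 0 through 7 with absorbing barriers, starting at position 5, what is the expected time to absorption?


For symmetric RW on 0,...,N with absorbing barriers, E(i) = i*(N-i)
E(5) = 5 * 2 = 10

10


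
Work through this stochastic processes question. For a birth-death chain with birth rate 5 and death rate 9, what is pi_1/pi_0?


For birth-death process, pi_n/pi_0 = (lambda/mu)^n
= (5/9)^1
= 0.5556

0.5556


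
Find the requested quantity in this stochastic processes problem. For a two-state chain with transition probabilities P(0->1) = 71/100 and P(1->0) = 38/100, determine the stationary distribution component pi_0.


Stationary distribution: pi_0 = p10/(p01+p10), pi_1 = p01/(p01+p10)
p01 = 0.7100, p10 = 0.3800
pi_0 = 0.3486

0.3486


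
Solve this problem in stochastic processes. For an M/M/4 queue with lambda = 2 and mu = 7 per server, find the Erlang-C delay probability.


a = lambda/mu = 0.2857
rho = a/c = 0.0714
Erlang-C formula applied:
C(c,a) = 2.2471e-04

2.2471e-04


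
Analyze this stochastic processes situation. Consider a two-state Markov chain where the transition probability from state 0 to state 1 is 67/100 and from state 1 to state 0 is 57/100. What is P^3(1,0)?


Computing P^3 by matrix multiplication.
P = [[0.3300, 0.6700], [0.5700, 0.4300]]
After raising P to the power 3:
P^3(1,0) = 0.4660

0.4660


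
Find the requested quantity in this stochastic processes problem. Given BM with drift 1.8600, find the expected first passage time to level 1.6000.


Expected first passage time = a/mu
= 1.6000/1.8600
= 0.8602

0.8602


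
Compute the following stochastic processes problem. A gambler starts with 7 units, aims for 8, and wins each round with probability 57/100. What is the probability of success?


Gambler's ruin formula:
r = q/p = 0.4300/0.5700 = 0.7544
P(win) = (1 - r^i)/(1 - r^N)
= (1 - 0.7544^7)/(1 - 0.7544^8)
= 0.9618

0.9618


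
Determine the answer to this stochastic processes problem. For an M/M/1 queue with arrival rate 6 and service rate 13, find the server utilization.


rho = lambda/mu
= 6/13
= 0.4615

0.4615


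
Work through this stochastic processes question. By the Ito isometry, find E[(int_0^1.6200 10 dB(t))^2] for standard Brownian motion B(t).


By Ito isometry: E[(int f dB)^2] = int f^2 dt
= 10^2 * 1.6200
= 100 * 1.6200 = 162.0000

162.0000


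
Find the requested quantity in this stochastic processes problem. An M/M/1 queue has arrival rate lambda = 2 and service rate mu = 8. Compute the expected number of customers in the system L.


rho = 2/8 = 0.2500
L = rho/(1-rho)
= 0.2500/0.7500
= 0.3333

0.3333


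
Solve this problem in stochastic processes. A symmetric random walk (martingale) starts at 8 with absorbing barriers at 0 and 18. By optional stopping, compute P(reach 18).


By optional stopping theorem: E(M at tau) = M(0) = 8
P(hit 18)*18 + P(hit 0)*0 = 8
P(hit 18) = (8 - 0)/(18 - 0) = 4/9 = 0.4444

0.4444


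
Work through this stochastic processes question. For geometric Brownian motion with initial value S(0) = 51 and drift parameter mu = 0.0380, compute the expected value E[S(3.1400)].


E[S(t)] = S(0) * exp(mu * t)
= 51 * exp(0.0380 * 3.1400)
= 51 * 1.1267
= 57.4633

57.4633


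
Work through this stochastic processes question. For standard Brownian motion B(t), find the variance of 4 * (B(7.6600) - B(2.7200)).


Var(alpha*(B(t)-B(s))) = alpha^2 * (t-s)
= 4^2 * (7.6600 - 2.7200)
= 16 * 4.9400
= 79.0400

79.0400


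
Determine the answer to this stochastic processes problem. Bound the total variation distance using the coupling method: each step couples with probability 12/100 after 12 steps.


TV distance bound <= (1-delta)^n
= (1 - 0.1200)^12
= 0.8800^12
= 0.2157

0.2157


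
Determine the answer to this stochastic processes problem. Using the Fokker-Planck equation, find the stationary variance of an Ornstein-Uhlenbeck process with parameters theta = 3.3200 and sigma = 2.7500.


Stationary variance = sigma^2 / (2*theta)
= 2.7500^2 / (2*3.3200)
= 7.5625 / 6.6400
= 1.1389

1.1389


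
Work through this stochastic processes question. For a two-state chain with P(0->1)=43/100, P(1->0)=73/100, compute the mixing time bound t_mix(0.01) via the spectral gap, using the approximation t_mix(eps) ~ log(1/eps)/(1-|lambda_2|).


lambda_2 = |1 - p01 - p10| = |1 - 0.4300 - 0.7300| = 0.1600
t_mix ~ log(1/eps)/(1 - |lambda_2|)
= log(100)/(1 - 0.1600) = 4.6052/0.8400
= 5.4823

5.4823


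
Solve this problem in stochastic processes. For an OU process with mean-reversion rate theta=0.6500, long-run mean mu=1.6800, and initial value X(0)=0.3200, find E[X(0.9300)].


E[X(t)] = mu + (X(0) - mu)*exp(-theta*t)
= 1.6800 + (0.3200 - 1.6800)*exp(-0.6500*0.9300)
= 1.6800 + -1.3600 * 0.5463
= 0.9370

0.9370


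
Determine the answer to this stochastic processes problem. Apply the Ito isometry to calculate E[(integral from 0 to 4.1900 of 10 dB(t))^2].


By Ito isometry: E[(int f dB)^2] = int f^2 dt
= 10^2 * 4.1900
= 100 * 4.1900 = 419.0000

419.0000


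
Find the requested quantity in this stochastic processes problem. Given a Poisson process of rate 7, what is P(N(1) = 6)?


P(N(t)=k) = (lambda*t)^k * exp(-lambda*t) / k!
lambda*t = 7
= 7^6 * exp(-7) / 6!
= 117649 * 9.1188e-04 / 720
= 0.1490

0.1490


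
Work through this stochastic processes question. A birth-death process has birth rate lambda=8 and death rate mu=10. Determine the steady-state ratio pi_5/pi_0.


For birth-death process, pi_n/pi_0 = (lambda/mu)^n
= (8/10)^5
= 0.3277

0.3277


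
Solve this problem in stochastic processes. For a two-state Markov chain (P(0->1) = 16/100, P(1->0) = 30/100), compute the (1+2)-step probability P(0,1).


P^3 = P^1 * P^2
Computing via matrix multiplication of the transition matrix.
Entry (0,1) of P^3 = 0.2931

0.2931


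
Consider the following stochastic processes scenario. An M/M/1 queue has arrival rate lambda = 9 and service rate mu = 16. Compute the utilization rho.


rho = lambda/mu
= 9/16
= 0.5625

0.5625


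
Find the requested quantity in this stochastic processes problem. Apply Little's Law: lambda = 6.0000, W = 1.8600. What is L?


Little's Law: L = lambda * W
= 6.0000 * 1.8600
= 11.1600

11.1600


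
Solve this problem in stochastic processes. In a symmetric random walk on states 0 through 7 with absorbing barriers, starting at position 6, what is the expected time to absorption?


For symmetric RW on 0,...,N with absorbing barriers, E(i) = i*(N-i)
E(6) = 6 * 1 = 6

6


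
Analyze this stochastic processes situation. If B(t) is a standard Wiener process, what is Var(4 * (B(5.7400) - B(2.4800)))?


Var(alpha*(B(t)-B(s))) = alpha^2 * (t-s)
= 4^2 * (5.7400 - 2.4800)
= 16 * 3.2600
= 52.1600

52.1600


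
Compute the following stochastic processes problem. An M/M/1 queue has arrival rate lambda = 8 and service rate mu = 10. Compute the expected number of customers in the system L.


rho = 8/10 = 0.8000
L = rho/(1-rho)
= 0.8000/0.2000
= 4.0000

4.0000


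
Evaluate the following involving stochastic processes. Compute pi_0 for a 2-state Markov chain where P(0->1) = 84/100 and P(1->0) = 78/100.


Stationary distribution: pi_0 = p10/(p01+p10), pi_1 = p01/(p01+p10)
p01 = 0.8400, p10 = 0.7800
pi_0 = 0.4815

0.4815


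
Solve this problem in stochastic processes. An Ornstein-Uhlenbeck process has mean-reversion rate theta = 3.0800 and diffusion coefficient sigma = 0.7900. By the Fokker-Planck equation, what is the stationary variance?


Stationary variance = sigma^2 / (2*theta)
= 0.7900^2 / (2*3.0800)
= 0.6241 / 6.1600
= 0.1013

0.1013


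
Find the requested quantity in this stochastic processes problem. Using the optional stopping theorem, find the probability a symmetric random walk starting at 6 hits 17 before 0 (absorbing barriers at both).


By optional stopping theorem: E(M at tau) = M(0) = 6
P(hit 17)*17 + P(hit 0)*0 = 6
P(hit 17) = (6 - 0)/(17 - 0) = 6/17 = 0.3529

0.3529


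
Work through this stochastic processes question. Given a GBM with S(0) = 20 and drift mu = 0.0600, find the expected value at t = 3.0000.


E[S(t)] = S(0) * exp(mu * t)
= 20 * exp(0.0600 * 3.0000)
= 20 * 1.1972
= 23.9443

23.9443


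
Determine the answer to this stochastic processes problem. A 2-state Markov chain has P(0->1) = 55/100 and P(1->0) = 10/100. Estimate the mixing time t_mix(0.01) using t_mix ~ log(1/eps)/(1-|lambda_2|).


lambda_2 = |1 - p01 - p10| = |1 - 0.5500 - 0.1000| = 0.3500
t_mix ~ log(1/eps)/(1 - |lambda_2|)
= log(100)/(1 - 0.3500) = 4.6052/0.6500
= 7.0849

7.0849


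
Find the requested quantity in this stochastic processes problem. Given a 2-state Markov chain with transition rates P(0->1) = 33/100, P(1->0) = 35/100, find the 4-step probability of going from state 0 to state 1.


Computing P^4 by matrix multiplication.
P = [[0.6700, 0.3300], [0.3500, 0.6500]]
After raising P to the power 4:
P^4(0,1) = 0.4802

0.4802


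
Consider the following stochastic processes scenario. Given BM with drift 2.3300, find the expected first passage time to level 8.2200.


Expected first passage time = a/mu
= 8.2200/2.3300
= 3.5279

3.5279


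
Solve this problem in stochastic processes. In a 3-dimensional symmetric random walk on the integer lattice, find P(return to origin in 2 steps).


P(return in 2 steps) = P(reverse first step) = 1/(2d)
= 1/6
= 0.1667

0.1667


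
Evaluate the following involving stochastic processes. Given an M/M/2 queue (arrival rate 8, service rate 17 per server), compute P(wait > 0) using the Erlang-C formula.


a = lambda/mu = 0.4706
rho = a/c = 0.2353
Erlang-C formula applied:
C(c,a) = 0.0896

0.0896


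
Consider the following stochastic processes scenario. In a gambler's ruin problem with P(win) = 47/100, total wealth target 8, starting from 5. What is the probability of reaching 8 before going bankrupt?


Gambler's ruin formula:
r = q/p = 0.5300/0.4700 = 1.1277
P(win) = (1 - r^i)/(1 - r^N)
= (1 - 1.1277^5)/(1 - 1.1277^8)
= 0.5100

0.5100


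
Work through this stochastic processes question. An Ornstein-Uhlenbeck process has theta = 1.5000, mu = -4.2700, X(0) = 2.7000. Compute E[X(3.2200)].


E[X(t)] = mu + (X(0) - mu)*exp(-theta*t)
= -4.2700 + (2.7000 - -4.2700)*exp(-1.5000*3.2200)
= -4.2700 + 6.9700 * 0.0080
= -4.2143

-4.2143


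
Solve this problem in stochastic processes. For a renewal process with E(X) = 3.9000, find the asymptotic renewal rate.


Long-run renewal rate = 1/E(X)
= 1/3.9000
= 0.2564

0.2564


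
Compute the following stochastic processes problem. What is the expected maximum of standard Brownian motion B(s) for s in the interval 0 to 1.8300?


E(max B(s)) = sqrt(2t/pi)
= sqrt(2*1.8300/pi)
= sqrt(1.1650)
= 1.0794

1.0794


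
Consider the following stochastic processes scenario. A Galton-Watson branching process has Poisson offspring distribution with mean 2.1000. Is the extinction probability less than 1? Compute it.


Since mu = 2.1000 > 1, extinction prob q < 1.
Solve s = exp(mu*(s-1)) iteratively.
q = 0.1779

0.1779


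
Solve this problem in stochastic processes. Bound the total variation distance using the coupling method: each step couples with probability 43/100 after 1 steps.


TV distance bound <= (1-delta)^n
= (1 - 0.4300)^1
= 0.5700^1
= 0.5700

0.5700


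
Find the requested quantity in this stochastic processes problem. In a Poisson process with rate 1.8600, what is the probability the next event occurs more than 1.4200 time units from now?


P(X > t) = exp(-lambda * t)
= exp(-1.8600 * 1.4200)
= exp(-2.6412) = 0.0713

0.0713


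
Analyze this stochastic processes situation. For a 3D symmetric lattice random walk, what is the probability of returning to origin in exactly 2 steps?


P(return in 2 steps) = P(reverse first step) = 1/(2d)
= 1/6
= 0.1667

0.1667


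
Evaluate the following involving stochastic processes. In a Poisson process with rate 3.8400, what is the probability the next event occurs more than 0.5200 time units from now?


P(X > t) = exp(-lambda * t)
= exp(-3.8400 * 0.5200)
= exp(-1.9968) = 0.1358

0.1358


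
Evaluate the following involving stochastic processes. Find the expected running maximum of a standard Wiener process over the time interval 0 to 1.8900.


E(max B(s)) = sqrt(2t/pi)
= sqrt(2*1.8900/pi)
= sqrt(1.2032)
= 1.0969

1.0969


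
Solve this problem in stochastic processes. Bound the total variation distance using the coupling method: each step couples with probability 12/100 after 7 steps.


TV distance bound <= (1-delta)^n
= (1 - 0.1200)^7
= 0.8800^7
= 0.4087

0.4087


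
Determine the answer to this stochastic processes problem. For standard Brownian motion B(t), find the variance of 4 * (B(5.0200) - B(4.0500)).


Var(alpha*(B(t)-B(s))) = alpha^2 * (t-s)
= 4^2 * (5.0200 - 4.0500)
= 16 * 0.9700
= 15.5200

15.5200


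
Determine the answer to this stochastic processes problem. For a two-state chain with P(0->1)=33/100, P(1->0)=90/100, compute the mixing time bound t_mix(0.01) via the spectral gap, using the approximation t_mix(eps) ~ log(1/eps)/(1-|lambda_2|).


lambda_2 = |1 - p01 - p10| = |1 - 0.3300 - 0.9000| = 0.2300
t_mix ~ log(1/eps)/(1 - |lambda_2|)
= log(100)/(1 - 0.2300) = 4.6052/0.7700
= 5.9807

5.9807


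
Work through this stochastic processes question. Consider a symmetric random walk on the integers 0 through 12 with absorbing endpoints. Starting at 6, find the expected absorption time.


For symmetric RW on 0,...,N with absorbing barriers, E(i) = i*(N-i)
E(6) = 6 * 6 = 36

36


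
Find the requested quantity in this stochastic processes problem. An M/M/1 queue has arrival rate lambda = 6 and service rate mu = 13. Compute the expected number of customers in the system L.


rho = 6/13 = 0.4615
L = rho/(1-rho)
= 0.4615/0.5385
= 0.8571

0.8571


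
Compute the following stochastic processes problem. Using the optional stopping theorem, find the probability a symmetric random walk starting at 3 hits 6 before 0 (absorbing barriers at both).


By optional stopping theorem: E(M at tau) = M(0) = 3
P(hit 6)*6 + P(hit 0)*0 = 3
P(hit 6) = (3 - 0)/(6 - 0) = 1/2 = 0.5000

0.5000


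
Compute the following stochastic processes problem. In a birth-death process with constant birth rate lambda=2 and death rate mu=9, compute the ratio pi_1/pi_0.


For birth-death process, pi_n/pi_0 = (lambda/mu)^n
= (2/9)^1
= 0.2222

0.2222


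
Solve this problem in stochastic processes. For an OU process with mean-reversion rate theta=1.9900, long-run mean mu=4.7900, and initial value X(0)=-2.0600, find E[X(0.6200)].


E[X(t)] = mu + (X(0) - mu)*exp(-theta*t)
= 4.7900 + (-2.0600 - 4.7900)*exp(-1.9900*0.6200)
= 4.7900 + -6.8500 * 0.2912
= 2.7954

2.7954


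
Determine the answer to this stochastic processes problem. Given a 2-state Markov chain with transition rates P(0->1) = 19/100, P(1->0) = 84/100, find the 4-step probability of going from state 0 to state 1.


Computing P^4 by matrix multiplication.
P = [[0.8100, 0.1900], [0.8400, 0.1600]]
After raising P to the power 4:
P^4(0,1) = 0.1845

0.1845


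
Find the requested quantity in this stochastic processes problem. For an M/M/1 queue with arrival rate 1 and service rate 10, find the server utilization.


rho = lambda/mu
= 1/10
= 0.1000

0.1000


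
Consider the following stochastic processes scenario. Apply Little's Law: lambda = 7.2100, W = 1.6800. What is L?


Little's Law: L = lambda * W
= 7.2100 * 1.6800
= 12.1128

12.1128


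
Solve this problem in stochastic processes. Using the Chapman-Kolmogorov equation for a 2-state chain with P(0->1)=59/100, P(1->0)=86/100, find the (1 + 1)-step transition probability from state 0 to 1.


P^2 = P^1 * P^1
Computing via matrix multiplication of the transition matrix.
Entry (0,1) of P^2 = 0.3245

0.3245


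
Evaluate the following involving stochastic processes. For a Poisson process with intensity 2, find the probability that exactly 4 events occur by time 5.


P(N(t)=k) = (lambda*t)^k * exp(-lambda*t) / k!
lambda*t = 10
= 10^4 * exp(-10) / 4!
= 10000 * 4.5400e-05 / 24
= 0.0189

0.0189


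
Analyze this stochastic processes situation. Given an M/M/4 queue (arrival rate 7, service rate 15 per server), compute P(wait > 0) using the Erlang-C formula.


a = lambda/mu = 0.4667
rho = a/c = 0.1167
Erlang-C formula applied:
C(c,a) = 0.0014

0.0014


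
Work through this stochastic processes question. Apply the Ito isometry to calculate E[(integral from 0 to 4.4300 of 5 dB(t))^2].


By Ito isometry: E[(int f dB)^2] = int f^2 dt
= 5^2 * 4.4300
= 25 * 4.4300 = 110.7500

110.7500


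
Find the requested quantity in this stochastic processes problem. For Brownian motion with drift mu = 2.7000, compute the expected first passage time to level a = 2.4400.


Expected first passage time = a/mu
= 2.4400/2.7000
= 0.9037

0.9037


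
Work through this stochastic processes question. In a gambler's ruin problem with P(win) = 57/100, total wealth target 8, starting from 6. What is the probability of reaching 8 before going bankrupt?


Gambler's ruin formula:
r = q/p = 0.4300/0.5700 = 0.7544
P(win) = (1 - r^i)/(1 - r^N)
= (1 - 0.7544^6)/(1 - 0.7544^8)
= 0.9113

0.9113


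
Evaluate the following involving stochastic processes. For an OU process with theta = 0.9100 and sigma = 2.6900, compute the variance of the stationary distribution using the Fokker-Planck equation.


Stationary variance = sigma^2 / (2*theta)
= 2.6900^2 / (2*0.9100)
= 7.2361 / 1.8200
= 3.9759

3.9759


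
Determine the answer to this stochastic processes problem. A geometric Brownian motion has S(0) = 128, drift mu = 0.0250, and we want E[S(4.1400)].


E[S(t)] = S(0) * exp(mu * t)
= 128 * exp(0.0250 * 4.1400)
= 128 * 1.1090
= 141.9579

141.9579


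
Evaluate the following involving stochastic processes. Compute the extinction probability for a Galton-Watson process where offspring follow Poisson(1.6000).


Since mu = 1.6000 > 1, extinction prob q < 1.
Solve s = exp(mu*(s-1)) iteratively.
q = 0.3580

0.3580


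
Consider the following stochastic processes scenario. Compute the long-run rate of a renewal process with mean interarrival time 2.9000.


Long-run renewal rate = 1/E(X)
= 1/2.9000
= 0.3448

0.3448


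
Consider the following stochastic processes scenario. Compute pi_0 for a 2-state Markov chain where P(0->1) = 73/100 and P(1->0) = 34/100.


Stationary distribution: pi_0 = p10/(p01+p10), pi_1 = p01/(p01+p10)
p01 = 0.7300, p10 = 0.3400
pi_0 = 0.3178

0.3178


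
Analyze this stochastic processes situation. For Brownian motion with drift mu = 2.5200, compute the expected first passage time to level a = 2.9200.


Expected first passage time = a/mu
= 2.9200/2.5200
= 1.1587

1.1587


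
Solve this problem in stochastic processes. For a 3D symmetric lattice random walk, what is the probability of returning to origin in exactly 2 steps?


P(return in 2 steps) = P(reverse first step) = 1/(2d)
= 1/6
= 0.1667

0.1667


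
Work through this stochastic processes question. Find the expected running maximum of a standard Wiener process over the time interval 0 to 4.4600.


E(max B(s)) = sqrt(2t/pi)
= sqrt(2*4.4600/pi)
= sqrt(2.8393)
= 1.6850

1.6850


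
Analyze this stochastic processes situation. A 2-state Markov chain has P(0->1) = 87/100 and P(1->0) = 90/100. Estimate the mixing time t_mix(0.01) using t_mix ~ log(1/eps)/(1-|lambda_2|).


lambda_2 = |1 - p01 - p10| = |1 - 0.8700 - 0.9000| = 0.7700
t_mix ~ log(1/eps)/(1 - |lambda_2|)
= log(100)/(1 - 0.7700) = 4.6052/0.2300
= 20.0225

20.0225


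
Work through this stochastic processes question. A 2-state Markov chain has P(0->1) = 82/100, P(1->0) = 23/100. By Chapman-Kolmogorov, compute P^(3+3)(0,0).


P^6 = P^3 * P^3
Computing via matrix multiplication of the transition matrix.
Entry (0,0) of P^6 = 0.2190

0.2190


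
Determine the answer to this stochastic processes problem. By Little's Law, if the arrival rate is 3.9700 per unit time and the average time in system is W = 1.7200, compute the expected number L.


Little's Law: L = lambda * W
= 3.9700 * 1.7200
= 6.8284

6.8284


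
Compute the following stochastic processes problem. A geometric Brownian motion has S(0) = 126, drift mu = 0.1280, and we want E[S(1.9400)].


E[S(t)] = S(0) * exp(mu * t)
= 126 * exp(0.1280 * 1.9400)
= 126 * 1.2819
= 161.5156

161.5156


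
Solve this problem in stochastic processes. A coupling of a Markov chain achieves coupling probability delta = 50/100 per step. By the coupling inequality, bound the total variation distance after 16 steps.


TV distance bound <= (1-delta)^n
= (1 - 0.5000)^16
= 0.5000^16
= 1.5259e-05

1.5259e-05


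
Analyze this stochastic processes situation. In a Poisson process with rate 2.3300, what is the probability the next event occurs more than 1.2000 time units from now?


P(X > t) = exp(-lambda * t)
= exp(-2.3300 * 1.2000)
= exp(-2.7960) = 0.0611

0.0611


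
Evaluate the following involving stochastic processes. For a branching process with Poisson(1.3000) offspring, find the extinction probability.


Since mu = 1.3000 > 1, extinction prob q < 1.
Solve s = exp(mu*(s-1)) iteratively.
q = 0.5770

0.5770


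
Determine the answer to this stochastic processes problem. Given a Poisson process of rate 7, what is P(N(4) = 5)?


P(N(t)=k) = (lambda*t)^k * exp(-lambda*t) / k!
lambda*t = 28
= 28^5 * exp(-28) / 5!
= 17210368 * 6.9144e-13 / 120
= 9.9166e-08

9.9166e-08


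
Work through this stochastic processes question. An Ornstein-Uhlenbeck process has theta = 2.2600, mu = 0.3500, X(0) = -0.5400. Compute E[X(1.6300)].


E[X(t)] = mu + (X(0) - mu)*exp(-theta*t)
= 0.3500 + (-0.5400 - 0.3500)*exp(-2.2600*1.6300)
= 0.3500 + -0.8900 * 0.0251
= 0.3276

0.3276


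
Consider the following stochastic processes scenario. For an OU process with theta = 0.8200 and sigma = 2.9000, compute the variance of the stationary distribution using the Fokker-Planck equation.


Stationary variance = sigma^2 / (2*theta)
= 2.9000^2 / (2*0.8200)
= 8.4100 / 1.6400
= 5.1280

5.1280


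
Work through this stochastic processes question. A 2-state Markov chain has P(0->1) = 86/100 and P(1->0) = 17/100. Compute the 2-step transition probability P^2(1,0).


Computing P^2 by matrix multiplication.
P = [[0.1400, 0.8600], [0.1700, 0.8300]]
After raising P to the power 2:
P^2(1,0) = 0.1649

0.1649


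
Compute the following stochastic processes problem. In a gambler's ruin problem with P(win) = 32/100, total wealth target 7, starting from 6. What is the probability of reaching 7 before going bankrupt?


Gambler's ruin formula:
r = q/p = 0.6800/0.3200 = 2.1250
P(win) = (1 - r^i)/(1 - r^N)
= (1 - 2.1250^6)/(1 - 2.1250^7)
= 0.4679

0.4679


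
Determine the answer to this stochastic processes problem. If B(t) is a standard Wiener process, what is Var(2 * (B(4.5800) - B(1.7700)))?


Var(alpha*(B(t)-B(s))) = alpha^2 * (t-s)
= 2^2 * (4.5800 - 1.7700)
= 4 * 2.8100
= 11.2400

11.2400


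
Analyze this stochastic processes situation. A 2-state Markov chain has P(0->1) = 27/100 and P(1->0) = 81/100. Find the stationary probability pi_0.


Stationary distribution: pi_0 = p10/(p01+p10), pi_1 = p01/(p01+p10)
p01 = 0.2700, p10 = 0.8100
pi_0 = 0.7500

0.7500


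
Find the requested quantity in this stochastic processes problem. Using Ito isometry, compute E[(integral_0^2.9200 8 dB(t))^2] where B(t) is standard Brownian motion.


By Ito isometry: E[(int f dB)^2] = int f^2 dt
= 8^2 * 2.9200
= 64 * 2.9200 = 186.8800

186.8800


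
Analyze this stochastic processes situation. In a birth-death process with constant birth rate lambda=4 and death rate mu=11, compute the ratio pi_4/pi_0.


For birth-death process, pi_n/pi_0 = (lambda/mu)^n
= (4/11)^4
= 0.0175

0.0175


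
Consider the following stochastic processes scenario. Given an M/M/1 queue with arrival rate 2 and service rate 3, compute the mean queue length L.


rho = 2/3 = 0.6667
L = rho/(1-rho)
= 0.6667/0.3333
= 2.0000

2.0000


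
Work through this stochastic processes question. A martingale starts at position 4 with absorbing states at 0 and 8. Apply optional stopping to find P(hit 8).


By optional stopping theorem: E(M at tau) = M(0) = 4
P(hit 8)*8 + P(hit 0)*0 = 4
P(hit 8) = (4 - 0)/(8 - 0) = 1/2 = 0.5000

0.5000


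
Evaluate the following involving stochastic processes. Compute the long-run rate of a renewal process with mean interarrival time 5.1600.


Long-run renewal rate = 1/E(X)
= 1/5.1600
= 0.1938

0.1938


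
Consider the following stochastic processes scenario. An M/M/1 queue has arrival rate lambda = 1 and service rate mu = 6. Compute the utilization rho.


rho = lambda/mu
= 1/6
= 0.1667

0.1667


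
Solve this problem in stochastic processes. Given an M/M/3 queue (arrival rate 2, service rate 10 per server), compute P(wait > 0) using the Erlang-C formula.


a = lambda/mu = 0.2000
rho = a/c = 0.0667
Erlang-C formula applied:
C(c,a) = 0.0012

0.0012


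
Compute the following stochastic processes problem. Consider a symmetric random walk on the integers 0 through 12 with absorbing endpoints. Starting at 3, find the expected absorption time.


For symmetric RW on 0,...,N with absorbing barriers, E(i) = i*(N-i)
E(3) = 3 * 9 = 27

27


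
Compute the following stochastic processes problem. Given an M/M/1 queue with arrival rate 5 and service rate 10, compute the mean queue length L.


rho = 5/10 = 0.5000
L = rho/(1-rho)
= 0.5000/0.5000
= 1.0000

1.0000


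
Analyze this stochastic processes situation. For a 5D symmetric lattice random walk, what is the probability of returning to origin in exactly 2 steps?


P(return in 2 steps) = P(reverse first step) = 1/(2d)
= 1/10
= 0.1000

0.1000


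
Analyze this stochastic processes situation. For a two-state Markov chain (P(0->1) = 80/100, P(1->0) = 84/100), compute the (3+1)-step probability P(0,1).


P^4 = P^3 * P^1
Computing via matrix multiplication of the transition matrix.
Entry (0,1) of P^4 = 0.4060

0.4060


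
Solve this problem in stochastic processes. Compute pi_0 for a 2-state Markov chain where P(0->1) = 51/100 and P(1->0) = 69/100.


Stationary distribution: pi_0 = p10/(p01+p10), pi_1 = p01/(p01+p10)
p01 = 0.5100, p10 = 0.6900
pi_0 = 0.5750

0.5750


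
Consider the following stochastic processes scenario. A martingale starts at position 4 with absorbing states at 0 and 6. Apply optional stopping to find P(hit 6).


By optional stopping theorem: E(M at tau) = M(0) = 4
P(hit 6)*6 + P(hit 0)*0 = 4
P(hit 6) = (4 - 0)/(6 - 0) = 2/3 = 0.6667

0.6667


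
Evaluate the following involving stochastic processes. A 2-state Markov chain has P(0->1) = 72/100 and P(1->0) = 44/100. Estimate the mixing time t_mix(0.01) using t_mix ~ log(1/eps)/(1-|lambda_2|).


lambda_2 = |1 - p01 - p10| = |1 - 0.7200 - 0.4400| = 0.1600
t_mix ~ log(1/eps)/(1 - |lambda_2|)
= log(100)/(1 - 0.1600) = 4.6052/0.8400
= 5.4823

5.4823


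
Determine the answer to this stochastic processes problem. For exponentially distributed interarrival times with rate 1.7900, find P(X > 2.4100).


P(X > t) = exp(-lambda * t)
= exp(-1.7900 * 2.4100)
= exp(-4.3139) = 0.0134

0.0134


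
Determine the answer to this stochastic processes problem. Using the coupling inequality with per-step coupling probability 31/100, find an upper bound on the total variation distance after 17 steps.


TV distance bound <= (1-delta)^n
= (1 - 0.3100)^17
= 0.6900^17
= 0.0018

0.0018


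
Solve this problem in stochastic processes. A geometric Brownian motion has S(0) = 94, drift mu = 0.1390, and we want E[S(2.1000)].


E[S(t)] = S(0) * exp(mu * t)
= 94 * exp(0.1390 * 2.1000)
= 94 * 1.3390
= 125.8631

125.8631


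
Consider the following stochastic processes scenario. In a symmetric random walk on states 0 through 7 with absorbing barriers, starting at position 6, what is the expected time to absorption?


For symmetric RW on 0,...,N with absorbing barriers, E(i) = i*(N-i)
E(6) = 6 * 1 = 6

6


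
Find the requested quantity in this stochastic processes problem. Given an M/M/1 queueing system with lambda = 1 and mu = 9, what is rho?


rho = lambda/mu
= 1/9
= 0.1111

0.1111


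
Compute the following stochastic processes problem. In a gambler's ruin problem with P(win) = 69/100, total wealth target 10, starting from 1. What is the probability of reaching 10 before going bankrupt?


Gambler's ruin formula:
r = q/p = 0.3100/0.6900 = 0.4493
P(win) = (1 - r^i)/(1 - r^N)
= (1 - 0.4493^1)/(1 - 0.4493^10)
= 0.5509

0.5509


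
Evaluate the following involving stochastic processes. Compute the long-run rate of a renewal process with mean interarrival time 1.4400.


Long-run renewal rate = 1/E(X)
= 1/1.4400
= 0.6944

0.6944


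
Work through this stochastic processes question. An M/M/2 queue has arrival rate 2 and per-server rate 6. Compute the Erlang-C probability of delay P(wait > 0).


a = lambda/mu = 0.3333
rho = a/c = 0.1667
Erlang-C formula applied:
C(c,a) = 0.0476

0.0476


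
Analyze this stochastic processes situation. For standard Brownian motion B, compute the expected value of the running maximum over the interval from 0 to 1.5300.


E(max B(s)) = sqrt(2t/pi)
= sqrt(2*1.5300/pi)
= sqrt(0.9740)
= 0.9869

0.9869


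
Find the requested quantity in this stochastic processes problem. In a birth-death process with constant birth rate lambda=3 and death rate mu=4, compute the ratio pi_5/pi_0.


For birth-death process, pi_n/pi_0 = (lambda/mu)^n
= (3/4)^5
= 0.2373

0.2373


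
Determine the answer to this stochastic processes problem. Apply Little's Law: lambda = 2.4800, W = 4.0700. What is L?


Little's Law: L = lambda * W
= 2.4800 * 4.0700
= 10.0936

10.0936


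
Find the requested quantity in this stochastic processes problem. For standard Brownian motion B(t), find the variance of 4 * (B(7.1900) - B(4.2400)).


Var(alpha*(B(t)-B(s))) = alpha^2 * (t-s)
= 4^2 * (7.1900 - 4.2400)
= 16 * 2.9500
= 47.2000

47.2000


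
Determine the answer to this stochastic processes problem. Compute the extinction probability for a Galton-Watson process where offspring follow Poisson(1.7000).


Since mu = 1.7000 > 1, extinction prob q < 1.
Solve s = exp(mu*(s-1)) iteratively.
q = 0.3088

0.3088


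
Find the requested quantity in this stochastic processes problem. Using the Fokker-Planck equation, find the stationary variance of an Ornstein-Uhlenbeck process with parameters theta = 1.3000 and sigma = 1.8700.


Stationary variance = sigma^2 / (2*theta)
= 1.8700^2 / (2*1.3000)
= 3.4969 / 2.6000
= 1.3450

1.3450


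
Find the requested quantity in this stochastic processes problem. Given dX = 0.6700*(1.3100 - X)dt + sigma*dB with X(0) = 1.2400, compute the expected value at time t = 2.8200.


E[X(t)] = mu + (X(0) - mu)*exp(-theta*t)
= 1.3100 + (1.2400 - 1.3100)*exp(-0.6700*2.8200)
= 1.3100 + -0.0700 * 0.1512
= 1.2994

1.2994


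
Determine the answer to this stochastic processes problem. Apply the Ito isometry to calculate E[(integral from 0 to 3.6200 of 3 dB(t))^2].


By Ito isometry: E[(int f dB)^2] = int f^2 dt
= 3^2 * 3.6200
= 9 * 3.6200 = 32.5800

32.5800


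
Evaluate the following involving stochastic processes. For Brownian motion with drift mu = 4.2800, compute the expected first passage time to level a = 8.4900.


Expected first passage time = a/mu
= 8.4900/4.2800
= 1.9836

1.9836


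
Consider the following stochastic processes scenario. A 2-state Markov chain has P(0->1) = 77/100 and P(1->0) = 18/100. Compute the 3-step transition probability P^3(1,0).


Computing P^3 by matrix multiplication.
P = [[0.2300, 0.7700], [0.1800, 0.8200]]
After raising P to the power 3:
P^3(1,0) = 0.1895

0.1895


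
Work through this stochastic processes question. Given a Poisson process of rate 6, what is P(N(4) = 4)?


P(N(t)=k) = (lambda*t)^k * exp(-lambda*t) / k!
lambda*t = 24
= 24^4 * exp(-24) / 4!
= 331776 * 3.7751e-11 / 24
= 5.2187e-07

5.2187e-07


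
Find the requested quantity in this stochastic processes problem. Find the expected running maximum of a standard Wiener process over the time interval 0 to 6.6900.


E(max B(s)) = sqrt(2t/pi)
= sqrt(2*6.6900/pi)
= sqrt(4.2590)
= 2.0637

2.0637


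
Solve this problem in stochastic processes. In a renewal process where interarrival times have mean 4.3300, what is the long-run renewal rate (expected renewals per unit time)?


Long-run renewal rate = 1/E(X)
= 1/4.3300
= 0.2309

0.2309


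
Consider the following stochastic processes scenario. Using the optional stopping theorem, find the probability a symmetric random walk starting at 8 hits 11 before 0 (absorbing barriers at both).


By optional stopping theorem: E(M at tau) = M(0) = 8
P(hit 11)*11 + P(hit 0)*0 = 8
P(hit 11) = (8 - 0)/(11 - 0) = 8/11 = 0.7273

0.7273


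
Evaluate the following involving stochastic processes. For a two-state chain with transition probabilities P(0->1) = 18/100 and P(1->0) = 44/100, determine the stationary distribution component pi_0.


Stationary distribution: pi_0 = p10/(p01+p10), pi_1 = p01/(p01+p10)
p01 = 0.1800, p10 = 0.4400
pi_0 = 0.7097

0.7097


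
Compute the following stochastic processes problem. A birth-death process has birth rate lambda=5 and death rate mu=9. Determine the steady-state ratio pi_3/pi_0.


For birth-death process, pi_n/pi_0 = (lambda/mu)^n
= (5/9)^3
= 0.1715

0.1715


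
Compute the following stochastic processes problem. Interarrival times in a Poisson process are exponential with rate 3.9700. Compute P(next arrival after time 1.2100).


P(X > t) = exp(-lambda * t)
= exp(-3.9700 * 1.2100)
= exp(-4.8037) = 0.0082

0.0082


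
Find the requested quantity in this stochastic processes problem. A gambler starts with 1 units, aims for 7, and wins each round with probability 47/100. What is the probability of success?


Gambler's ruin formula:
r = q/p = 0.5300/0.4700 = 1.1277
P(win) = (1 - r^i)/(1 - r^N)
= (1 - 1.1277^1)/(1 - 1.1277^7)
= 0.0968

0.0968


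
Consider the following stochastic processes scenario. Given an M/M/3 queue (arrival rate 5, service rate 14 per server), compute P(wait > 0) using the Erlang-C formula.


a = lambda/mu = 0.3571
rho = a/c = 0.1190
Erlang-C formula applied:
C(c,a) = 0.0060

0.0060


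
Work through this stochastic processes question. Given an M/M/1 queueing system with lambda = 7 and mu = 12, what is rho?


rho = lambda/mu
= 7/12
= 0.5833

0.5833


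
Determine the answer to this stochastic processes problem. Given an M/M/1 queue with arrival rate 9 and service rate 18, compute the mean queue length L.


rho = 9/18 = 0.5000
L = rho/(1-rho)
= 0.5000/0.5000
= 1.0000

1.0000


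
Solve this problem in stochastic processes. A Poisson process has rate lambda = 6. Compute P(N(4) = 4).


P(N(t)=k) = (lambda*t)^k * exp(-lambda*t) / k!
lambda*t = 24
= 24^4 * exp(-24) / 4!
= 331776 * 3.7751e-11 / 24
= 5.2187e-07

5.2187e-07


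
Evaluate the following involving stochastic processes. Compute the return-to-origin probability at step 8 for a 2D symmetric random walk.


P = C(8,4)^2 / 4^8
= 70^2 / 65536
= 4900 / 65536
= 0.0748

0.0748


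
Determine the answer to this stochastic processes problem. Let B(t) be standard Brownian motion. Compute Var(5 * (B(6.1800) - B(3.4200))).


Var(alpha*(B(t)-B(s))) = alpha^2 * (t-s)
= 5^2 * (6.1800 - 3.4200)
= 25 * 2.7600
= 69.0000

69.0000


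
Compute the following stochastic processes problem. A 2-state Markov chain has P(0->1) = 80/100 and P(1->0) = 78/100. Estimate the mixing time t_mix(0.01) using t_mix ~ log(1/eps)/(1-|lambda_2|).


lambda_2 = |1 - p01 - p10| = |1 - 0.8000 - 0.7800| = 0.5800
t_mix ~ log(1/eps)/(1 - |lambda_2|)
= log(100)/(1 - 0.5800) = 4.6052/0.4200
= 10.9647

10.9647


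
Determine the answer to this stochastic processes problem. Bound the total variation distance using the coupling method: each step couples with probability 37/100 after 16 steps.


TV distance bound <= (1-delta)^n
= (1 - 0.3700)^16
= 0.6300^16
= 6.1581e-04

6.1581e-04


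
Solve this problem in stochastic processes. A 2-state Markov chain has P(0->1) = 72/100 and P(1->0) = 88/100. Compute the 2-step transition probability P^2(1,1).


Computing P^2 by matrix multiplication.
P = [[0.2800, 0.7200], [0.8800, 0.1200]]
After raising P to the power 2:
P^2(1,1) = 0.6480

0.6480


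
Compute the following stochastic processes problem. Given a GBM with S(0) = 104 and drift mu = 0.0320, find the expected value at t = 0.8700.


E[S(t)] = S(0) * exp(mu * t)
= 104 * exp(0.0320 * 0.8700)
= 104 * 1.0282
= 106.9360

106.9360


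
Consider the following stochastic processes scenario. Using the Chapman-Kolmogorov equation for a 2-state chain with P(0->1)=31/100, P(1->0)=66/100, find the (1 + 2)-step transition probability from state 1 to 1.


P^3 = P^1 * P^2
Computing via matrix multiplication of the transition matrix.
Entry (1,1) of P^3 = 0.3196

0.3196


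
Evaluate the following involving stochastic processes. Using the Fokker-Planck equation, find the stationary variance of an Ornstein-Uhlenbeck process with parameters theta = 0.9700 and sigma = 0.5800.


Stationary variance = sigma^2 / (2*theta)
= 0.5800^2 / (2*0.9700)
= 0.3364 / 1.9400
= 0.1734

0.1734
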